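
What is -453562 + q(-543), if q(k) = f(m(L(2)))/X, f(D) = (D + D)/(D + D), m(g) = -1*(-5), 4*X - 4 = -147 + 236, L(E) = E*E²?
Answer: -42181262/93 ≈ -4.5356e+5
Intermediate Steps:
L(E) = E³
X = 93/4 (X = 1 + (-147 + 236)/4 = 1 + (¼)*89 = 1 + 89/4 = 93/4 ≈ 23.250)
m(g) = 5
f(D) = 1 (f(D) = (2*D)/((2*D)) = (2*D)*(1/(2*D)) = 1)
q(k) = 4/93 (q(k) = 1/(93/4) = 1*(4/93) = 4/93)
-453562 + q(-543) = -453562 + 4/93 = -42181262/93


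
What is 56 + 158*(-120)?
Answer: -18904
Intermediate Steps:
56 + 158*(-120) = 56 - 18960 = -18904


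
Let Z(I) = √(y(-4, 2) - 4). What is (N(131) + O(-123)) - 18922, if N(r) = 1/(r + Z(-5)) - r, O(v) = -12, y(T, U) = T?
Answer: 2*(-19065*√2 + 1248757*I)/(-131*I + 2*√2) ≈ -19065.0 - 0.00016463*I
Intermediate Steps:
Z(I) = 2*I*√2 (Z(I) = √(-4 - 4) = √(-8) = 2*I*√2)
N(r) = 1/(r + 2*I*√2) - r
(N(131) + O(-123)) - 18922 = ((1 - 1*131² - 2*I*131*√2)/(131 + 2*I*√2) - 12) - 18922 = ((1 - 1*17161 - 262*I*√2)/(131 + 2*I*√2) - 12) - 18922 = ((1 - 17161 - 262*I*√2)/(131 + 2*I*√2) - 12) - 18922 = ((-17160 - 262*I*√2)/(131 + 2*I*√2) - 12) - 18922 = (-12 + (-17160 - 262*I*√2)/(131 + 2*I*√2)) - 18922 = -18934 + (-17160 - 262*I*√2)/(131 + 2*I*√2)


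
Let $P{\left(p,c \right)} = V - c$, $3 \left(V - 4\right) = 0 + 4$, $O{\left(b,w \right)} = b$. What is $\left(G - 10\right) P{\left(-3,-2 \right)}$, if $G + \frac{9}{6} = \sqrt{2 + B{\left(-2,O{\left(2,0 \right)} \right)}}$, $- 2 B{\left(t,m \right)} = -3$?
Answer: $- \frac{253}{3} + \frac{11 \sqrt{14}}{3} \approx -70.614$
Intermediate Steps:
$V = \frac{16}{3}$ ($V = 4 + \frac{0 + 4}{3} = 4 + \frac{1}{3} \cdot 4 = 4 + \frac{4}{3} = \frac{16}{3} \approx 5.3333$)
$B{\left(t,m \right)} = \frac{3}{2}$ ($B{\left(t,m \right)} = \left(- \frac{1}{2}\right) \left(-3\right) = \frac{3}{2}$)
$G = - \frac{3}{2} + \frac{\sqrt{14}}{2}$ ($G = - \frac{3}{2} + \sqrt{2 + \frac{3}{2}} = - \frac{3}{2} + \sqrt{\frac{7}{2}} = - \frac{3}{2} + \frac{\sqrt{14}}{2} \approx 0.37083$)
$P{\left(p,c \right)} = \frac{16}{3} - c$
$\left(G - 10\right) P{\left(-3,-2 \right)} = \left(\left(- \frac{3}{2} + \frac{\sqrt{14}}{2}\right) - 10\right) \left(\frac{16}{3} - -2\right) = \left(- \frac{23}{2} + \frac{\sqrt{14}}{2}\right) \left(\frac{16}{3} + 2\right) = \left(- \frac{23}{2} + \frac{\sqrt{14}}{2}\right) \frac{22}{3} = - \frac{253}{3} + \frac{11 \sqrt{14}}{3}$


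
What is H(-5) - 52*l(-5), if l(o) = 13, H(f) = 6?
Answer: -670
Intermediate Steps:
H(-5) - 52*l(-5) = 6 - 52*13 = 6 - 676 = -670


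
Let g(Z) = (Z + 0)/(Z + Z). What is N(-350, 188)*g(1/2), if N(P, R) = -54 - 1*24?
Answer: -39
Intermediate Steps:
g(Z) = ½ (g(Z) = Z/((2*Z)) = Z*(1/(2*Z)) = ½)
N(P, R) = -78 (N(P, R) = -54 - 24 = -78)
N(-350, 188)*g(1/2) = -78*½ = -39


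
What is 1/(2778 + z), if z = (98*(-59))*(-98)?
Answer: 1/569414 ≈ 1.7562e-6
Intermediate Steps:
z = 566636 (z = -5782*(-98) = 566636)
1/(2778 + z) = 1/(2778 + 566636) = 1/569414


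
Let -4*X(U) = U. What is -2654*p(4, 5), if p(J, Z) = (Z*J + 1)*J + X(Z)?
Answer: -439237/2 ≈ -2.1962e+5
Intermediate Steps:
X(U) = -U/4
p(J, Z) = -Z/4 + J*(1 + J*Z) (p(J, Z) = (Z*J + 1)*J - Z/4 = (J*Z + 1)*J - Z/4 = (1 + J*Z)*J - Z/4 = J*(1 + J*Z) - Z/4 = -Z/4 + J*(1 + J*Z))
-2654*p(4, 5) = -2654*(4 - ¼*5 + 5*4²) = -2654*(4 - 5/4 + 5*16) = -2654*(4 - 5/4 + 80) = -2654*331/4 = -439237/2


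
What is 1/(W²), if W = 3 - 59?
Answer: 1/3136 ≈ 0.00031888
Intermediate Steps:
W = -56
1/(W²) = 1/((-56)²) = 1/3136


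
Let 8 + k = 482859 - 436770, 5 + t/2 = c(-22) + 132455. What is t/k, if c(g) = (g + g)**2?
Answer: 1324/227 ≈ 5.8326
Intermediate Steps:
c(g) = 4*g**2 (c(g) = (2*g)**2 = 4*g**2)
t = 268772 (t = -10 + 2*(4*(-22)**2 + 132455) = -10 + 2*(4*484 + 132455) = -10 + 2*(1936 + 132455) = -10 + 2*134391 = -10 + 268782 = 268772)
k = 46081 (k = -8 + (482859 - 436770) = -8 + 46089 = 46081)
t/k = 268772/46081 = 268772*(1/46081) = 1324/227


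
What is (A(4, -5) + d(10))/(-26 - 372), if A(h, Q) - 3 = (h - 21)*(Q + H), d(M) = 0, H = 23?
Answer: 303/398 ≈ 0.76131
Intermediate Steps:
A(h, Q) = 3 + (-21 + h)*(23 + Q) (A(h, Q) = 3 + (h - 21)*(Q + 23) = 3 + (-21 + h)*(23 + Q))
(A(4, -5) + d(10))/(-26 - 372) = ((-480 - 21*(-5) + 23*4 - 5*4) + 0)/(-26 - 372) = ((-480 + 105 + 92 - 20) + 0)/(-398) = (-303 + 0)*(-1/398) = -303*(-1/398) = 303/398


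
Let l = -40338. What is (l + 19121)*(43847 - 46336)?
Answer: 52809113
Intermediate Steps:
(l + 19121)*(43847 - 46336) = (-40338 + 19121)*(43847 - 46336) = -21217*(-2489) = 52809113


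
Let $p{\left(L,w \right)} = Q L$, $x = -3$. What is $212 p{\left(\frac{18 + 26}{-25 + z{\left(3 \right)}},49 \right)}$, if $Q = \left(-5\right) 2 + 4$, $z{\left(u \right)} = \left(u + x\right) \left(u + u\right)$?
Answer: $\frac{55968}{25} \approx 2238.7$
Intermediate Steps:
$z{\left(u \right)} = 2 u \left(-3 + u\right)$ ($z{\left(u \right)} = \left(u - 3\right) \left(u + u\right) = \left(-3 + u\right) 2 u = 2 u \left(-3 + u\right)$)
$Q = -6$ ($Q = -10 + 4 = -6$)
$p{\left(L,w \right)} = - 6 L$
$212 p{\left(\frac{18 + 26}{-25 + z{\left(3 \right)}},49 \right)} = 212 \left(- 6 \frac{18 + 26}{-25 + 2 \cdot 3 \left(-3 + 3\right)}\right) = 212 \left(- 6 \frac{44}{-25 + 2 \cdot 3 \cdot 0}\right) = 212 \left(- 6 \frac{44}{-25 + 0}\right) = 212 \left(- 6 \frac{44}{-25}\right) = 212 \left(- 6 \cdot 44 \left(- \frac{1}{25}\right)\right) = 212 \left(\left(-6\right) \left(- \frac{44}{25}\right)\right) = 212 \cdot \frac{264}{25} = \frac{55968}{25}$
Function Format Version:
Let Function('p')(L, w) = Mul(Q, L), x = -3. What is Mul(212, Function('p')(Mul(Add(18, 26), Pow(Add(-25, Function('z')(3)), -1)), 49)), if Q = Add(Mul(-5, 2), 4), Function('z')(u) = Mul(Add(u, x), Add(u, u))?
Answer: Rational(55968, 25) ≈ 2238.7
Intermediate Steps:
Function('z')(u) = Mul(2, u, Add(-3, u)) (Function('z')(u) = Mul(Add(u, -3), Add(u, u)) = Mul(Add(-3, u), Mul(2, u)) = Mul(2, u, Add(-3, u)))
Q = -6 (Q = Add(-10, 4) = -6)
Function('p')(L, w) = Mul(-6, L)
Mul(212, Function('p')(Mul(Add(18, 26), Pow(Add(-25, Function('z')(3)), -1)), 49)) = Mul(212, Mul(-6, Mul(Add(18, 26), Pow(Add(-25, Mul(2, 3, Add(-3, 3))), -1)))) = Mul(212, Mul(-6, Mul(44, Pow(Add(-25, Mul(2, 3, 0)), -1)))) = Mul(212, Mul(-6, Mul(44, Pow(Add(-25, 0), -1)))) = Mul(212, Mul(-6, Mul(44, Pow(-25, -1)))) = Mul(212, Mul(-6, Mul(44, Rational(-1, 25)))) = Mul(212, Mul(-6, Rational(-44, 25))) = Mul(212, Rational(264, 25)) = Rational(55968, 25)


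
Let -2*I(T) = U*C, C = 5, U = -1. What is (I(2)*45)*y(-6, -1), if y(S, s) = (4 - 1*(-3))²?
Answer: 11025/2 ≈ 5512.5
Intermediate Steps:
I(T) = 5/2 (I(T) = -(-1)*5/2 = -½*(-5) = 5/2)
y(S, s) = 49 (y(S, s) = (4 + 3)² = 7² = 49)
(I(2)*45)*y(-6, -1) = ((5/2)*45)*49 = (225/2)*49 = 11025/2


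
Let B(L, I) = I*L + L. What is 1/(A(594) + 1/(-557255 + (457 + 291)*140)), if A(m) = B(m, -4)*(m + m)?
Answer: -452535/958023835561 ≈ -4.7236e-7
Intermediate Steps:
B(L, I) = L + I*L
A(m) = -6*m² (A(m) = (m*(1 - 4))*(m + m) = (m*(-3))*(2*m) = (-3*m)*(2*m) = -6*m²)
1/(A(594) + 1/(-557255 + (457 + 291)*140)) = 1/(-6*594² + 1/(-557255 + (457 + 291)*140)) = 1/(-6*352836 + 1/(-557255 + 748*140)) = 1/(-2117016 + 1/(-557255 + 104720)) = 1/(-2117016 + 1/(-452535)) = 1/(-2117016 - 1/452535) = 1/(-958023835561/452535) = -452535/958023835561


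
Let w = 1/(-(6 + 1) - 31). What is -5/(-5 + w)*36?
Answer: 6840/191 ≈ 35.812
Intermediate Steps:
w = -1/38 (w = 1/(-1*7 - 31) = 1/(-7 - 31) = 1/(-38) = -1/38 ≈ -0.026316)
-5/(-5 + w)*36 = -5/(-5 - 1/38)*36 = -5/(-191/38)*36 = -5*(-38/191)*36 = (190/191)*36 = 6840/191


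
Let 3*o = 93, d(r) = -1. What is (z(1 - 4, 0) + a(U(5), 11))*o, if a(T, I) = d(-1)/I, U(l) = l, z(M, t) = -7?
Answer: -2418/11 ≈ -219.82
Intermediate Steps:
a(T, I) = -1/I
o = 31 (o = (⅓)*93 = 31)
(z(1 - 4, 0) + a(U(5), 11))*o = (-7 - 1/11)*31 = -78/11*31 = -2418/11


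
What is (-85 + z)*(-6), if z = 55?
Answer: 180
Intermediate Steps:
(-85 + z)*(-6) = (-85 + 55)*(-6) = -30*(-6) = 180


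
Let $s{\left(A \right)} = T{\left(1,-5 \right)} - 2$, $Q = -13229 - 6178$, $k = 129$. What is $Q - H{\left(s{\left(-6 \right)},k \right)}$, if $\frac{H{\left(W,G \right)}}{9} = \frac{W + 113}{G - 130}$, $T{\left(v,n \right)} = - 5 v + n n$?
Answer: $-18228$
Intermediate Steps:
$T{\left(v,n \right)} = n^{2} - 5 v$ ($T{\left(v,n \right)} = - 5 v + n^{2} = n^{2} - 5 v$)
$Q = -19407$ ($Q = -13229 - 6178 = -19407$)
$s{\left(A \right)} = 18$ ($s{\left(A \right)} = \left(\left(-5\right)^{2} - 5\right) - 2 = \left(25 - 5\right) - 2 = 20 - 2 = 18$)
$H{\left(W,G \right)} = \frac{9 \left(113 + W\right)}{-130 + G}$ ($H{\left(W,G \right)} = 9 \frac{W + 113}{G - 130} = 9 \frac{113 + W}{-130 + G} = \frac{9 \left(113 + W\right)}{-130 + G}$)
$Q - H{\left(s{\left(-6 \right)},k \right)} = -19407 - \frac{9 \left(113 + 18\right)}{-130 + 129} = -19407 - 9 \frac{1}{-1} \cdot 131 = -19407 - 9 \left(-1\right) 131 = -19407 - -1179 = -19407 + 1179 = -18228$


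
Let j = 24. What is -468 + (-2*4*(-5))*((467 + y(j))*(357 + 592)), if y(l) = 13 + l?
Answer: 19131372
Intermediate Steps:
-468 + (-2*4*(-5))*((467 + y(j))*(357 + 592)) = -468 + (-2*4*(-5))*((467 + (13 + 24))*(357 + 592)) = -468 + (-8*(-5))*((467 + 37)*949) = -468 + 40*(504*949) = -468 + 40*478296 = -468 + 19131840 = 19131372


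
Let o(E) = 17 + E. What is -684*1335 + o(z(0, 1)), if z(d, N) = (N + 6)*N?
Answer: -913116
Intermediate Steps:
z(d, N) = N*(6 + N) (z(d, N) = (6 + N)*N = N*(6 + N))
-684*1335 + o(z(0, 1)) = -684*1335 + (17 + 1*(6 + 1)) = -913140 + (17 + 1*7) = -913140 + (17 + 7) = -913140 + 24 = -913116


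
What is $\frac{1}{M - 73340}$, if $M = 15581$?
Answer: $- \frac{1}{57759} \approx -1.7313 \cdot 10^{-5}$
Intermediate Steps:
$\frac{1}{M - 73340} = \frac{1}{15581 - 73340} = \frac{1}{-57759} = - \frac{1}{57759}$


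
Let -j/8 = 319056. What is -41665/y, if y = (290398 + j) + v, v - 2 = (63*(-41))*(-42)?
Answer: 41665/2153562 ≈ 0.019347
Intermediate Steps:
j = -2552448 (j = -8*319056 = -2552448)
v = 108488 (v = 2 + (63*(-41))*(-42) = 2 - 2583*(-42) = 2 + 108486 = 108488)
y = -2153562 (y = (290398 - 2552448) + 108488 = -2262050 + 108488 = -2153562)
-41665/y = -41665/(-2153562) = -41665*(-1/2153562) = 41665/2153562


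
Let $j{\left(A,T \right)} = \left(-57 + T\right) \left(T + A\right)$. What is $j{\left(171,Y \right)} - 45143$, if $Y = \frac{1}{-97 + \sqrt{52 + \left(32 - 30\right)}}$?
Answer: $- \frac{4803858050377}{87516025} - \frac{3198828 \sqrt{6}}{87516025} \approx -54891.0$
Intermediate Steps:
$Y = \frac{1}{-97 + 3 \sqrt{6}}$ ($Y = \frac{1}{-97 + \sqrt{52 + \left(32 - 30\right)}} = \frac{1}{-97 + \sqrt{52 + 2}} = \frac{1}{-97 + \sqrt{54}} = \frac{1}{-97 + 3 \sqrt{6}} \approx -0.011154$)
$j{\left(A,T \right)} = \left(-57 + T\right) \left(A + T\right)$
$j{\left(171,Y \right)} - 45143 = \left(\left(- \frac{97}{9355} - \frac{3 \sqrt{6}}{9355}\right)^{2} - 9747 - 57 \left(- \frac{97}{9355} - \frac{3 \sqrt{6}}{9355}\right) + 171 \left(- \frac{97}{9355} - \frac{3 \sqrt{6}}{9355}\right)\right) - 45143 = \left(\left(- \frac{97}{9355} - \frac{3 \sqrt{6}}{9355}\right)^{2} - 9747 + \left(\frac{5529}{9355} + \frac{171 \sqrt{6}}{9355}\right) - \left(\frac{16587}{9355} + \frac{513 \sqrt{6}}{9355}\right)\right) - 45143 = \left(- \frac{91194243}{9355} + \left(- \frac{97}{9355} - \frac{3 \sqrt{6}}{9355}\right)^{2} - \frac{342 \sqrt{6}}{9355}\right) - 45143 = - \frac{513507008}{9355} + \left(- \frac{97}{9355} - \frac{3 \sqrt{6}}{9355}\right)^{2} - \frac{342 \sqrt{6}}{9355}$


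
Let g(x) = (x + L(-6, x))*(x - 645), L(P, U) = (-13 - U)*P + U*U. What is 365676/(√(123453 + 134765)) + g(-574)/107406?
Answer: -66138064/17901 + 182838*√258218/129109 ≈ -2975.0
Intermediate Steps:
L(P, U) = U² + P*(-13 - U) (L(P, U) = P*(-13 - U) + U² = U² + P*(-13 - U))
g(x) = (-645 + x)*(78 + x² + 7*x) (g(x) = (x + (x² - 13*(-6) - 1*(-6)*x))*(x - 645) = (x + (x² + 78 + 6*x))*(-645 + x) = (x + (78 + x² + 6*x))*(-645 + x) = (78 + x² + 7*x)*(-645 + x) = (-645 + x)*(78 + x² + 7*x))
365676/(√(123453 + 134765)) + g(-574)/107406 = 365676/(√(123453 + 134765)) + (-50310 + (-574)³ - 4437*(-574) - 638*(-574)²)/107406 = 365676/(√258218) + (-50310 - 189119224 + 2546838 - 638*329476)*(1/107406) = 365676*(√258218/258218) + (-50310 - 189119224 + 2546838 - 210205688)*(1/107406) = 182838*√258218/129109 - 396828384*1/107406 = 182838*√258218/129109 - 66138064/17901 = -66138064/17901 + 182838*√258218/129109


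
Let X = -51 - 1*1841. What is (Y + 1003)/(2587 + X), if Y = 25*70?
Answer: 2753/695 ≈ 3.9612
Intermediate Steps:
Y = 1750
X = -1892 (X = -51 - 1841 = -1892)
(Y + 1003)/(2587 + X) = (1750 + 1003)/(2587 - 1892) = 2753/695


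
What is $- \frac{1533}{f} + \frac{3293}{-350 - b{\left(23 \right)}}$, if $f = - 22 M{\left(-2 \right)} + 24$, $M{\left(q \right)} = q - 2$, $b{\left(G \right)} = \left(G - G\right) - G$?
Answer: $- \frac{124301}{5232} \approx -23.758$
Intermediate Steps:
$b{\left(G \right)} = - G$ ($b{\left(G \right)} = 0 - G = - G$)
$M{\left(q \right)} = -2 + q$ ($M{\left(q \right)} = q - 2 = -2 + q$)
$f = 112$ ($f = - 22 \left(-2 - 2\right) + 24 = \left(-22\right) \left(-4\right) + 24 = 88 + 24 = 112$)
$- \frac{1533}{f} + \frac{3293}{-350 - b{\left(23 \right)}} = - \frac{1533}{112} + \frac{3293}{-350 - \left(-1\right) 23} = \left(-1533\right) \frac{1}{112} + \frac{3293}{-350 - -23} = - \frac{219}{16} + \frac{3293}{-350 + 23} = - \frac{219}{16} + \frac{3293}{-327} = - \frac{219}{16} + 3293 \left(- \frac{1}{327}\right) = - \frac{219}{16} - \frac{3293}{327} = - \frac{124301}{5232}$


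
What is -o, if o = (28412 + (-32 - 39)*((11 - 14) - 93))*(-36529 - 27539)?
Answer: 2256987504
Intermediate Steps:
o = -2256987504 (o = (28412 - 71*(-3 - 93))*(-64068) = (28412 - 71*(-96))*(-64068) = (28412 + 6816)*(-64068) = 35228*(-64068) = -2256987504)
-o = -1*(-2256987504) = 2256987504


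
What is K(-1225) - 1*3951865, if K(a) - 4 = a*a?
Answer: -2451236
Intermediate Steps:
K(a) = 4 + a² (K(a) = 4 + a*a = 4 + a²)
K(-1225) - 1*3951865 = (4 + (-1225)²) - 1*3951865 = (4 + 1500625) - 3951865 = 1500629 - 3951865 = -2451236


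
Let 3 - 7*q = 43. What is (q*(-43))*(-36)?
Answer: -61920/7 ≈ -8845.7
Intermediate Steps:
q = -40/7 (q = 3/7 - ⅐*43 = 3/7 - 43/7 = -40/7 ≈ -5.7143)
(q*(-43))*(-36) = -40/7*(-43)*(-36) = (1720/7)*(-36) = -61920/7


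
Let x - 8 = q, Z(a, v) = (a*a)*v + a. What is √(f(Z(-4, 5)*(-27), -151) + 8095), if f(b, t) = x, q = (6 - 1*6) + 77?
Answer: 2*√2045 ≈ 90.443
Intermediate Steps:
q = 77 (q = (6 - 6) + 77 = 0 + 77 = 77)
Z(a, v) = a + v*a² (Z(a, v) = a²*v + a = v*a² + a = a + v*a²)
x = 85 (x = 8 + 77 = 85)
f(b, t) = 85
√(f(Z(-4, 5)*(-27), -151) + 8095) = √(85 + 8095) = √8180 = 2*√2045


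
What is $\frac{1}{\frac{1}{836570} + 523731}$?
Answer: $\frac{836570}{438137642671} \approx 1.9094 \cdot 10^{-6}$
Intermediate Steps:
$\frac{1}{\frac{1}{836570} + 523731} = \frac{1}{\frac{438137642671}{836570}} = \frac{836570}{438137642671}$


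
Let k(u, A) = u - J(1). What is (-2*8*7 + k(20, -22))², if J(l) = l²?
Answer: 8649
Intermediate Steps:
k(u, A) = -1 + u (k(u, A) = u - 1*1² = u - 1*1 = u - 1 = -1 + u)
(-2*8*7 + k(20, -22))² = (-2*8*7 + (-1 + 20))² = (-16*7 + 19)² = (-112 + 19)² = (-93)² = 8649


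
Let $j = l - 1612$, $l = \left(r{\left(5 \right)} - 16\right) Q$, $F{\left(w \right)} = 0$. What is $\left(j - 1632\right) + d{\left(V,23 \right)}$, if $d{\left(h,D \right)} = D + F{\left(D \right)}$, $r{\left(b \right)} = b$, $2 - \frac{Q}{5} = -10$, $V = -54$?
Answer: $-3881$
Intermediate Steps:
$Q = 60$ ($Q = 10 - -50 = 10 + 50 = 60$)
$l = -660$ ($l = \left(5 - 16\right) 60 = \left(-11\right) 60 = -660$)
$d{\left(h,D \right)} = D$ ($d{\left(h,D \right)} = D + 0 = D$)
$j = -2272$ ($j = -660 - 1612 = -2272$)
$\left(j - 1632\right) + d{\left(V,23 \right)} = \left(-2272 - 1632\right) + 23 = -3904 + 23 = -3881$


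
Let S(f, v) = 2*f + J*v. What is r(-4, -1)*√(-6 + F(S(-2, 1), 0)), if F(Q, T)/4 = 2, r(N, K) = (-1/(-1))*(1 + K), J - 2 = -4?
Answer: 0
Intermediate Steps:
J = -2 (J = 2 - 4 = -2)
r(N, K) = 1 + K (r(N, K) = (-1*(-1))*(1 + K) = 1*(1 + K) = 1 + K)
S(f, v) = -2*v + 2*f (S(f, v) = 2*f - 2*v = -2*v + 2*f)
F(Q, T) = 8 (F(Q, T) = 4*2 = 8)
r(-4, -1)*√(-6 + F(S(-2, 1), 0)) = (1 - 1)*√(-6 + 8) = 0*√2 = 0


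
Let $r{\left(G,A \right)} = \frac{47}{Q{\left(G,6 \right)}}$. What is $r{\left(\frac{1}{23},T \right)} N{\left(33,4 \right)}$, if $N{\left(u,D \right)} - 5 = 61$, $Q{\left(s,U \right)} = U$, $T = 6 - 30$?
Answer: $517$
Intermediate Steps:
$T = -24$ ($T = 6 - 30 = -24$)
$N{\left(u,D \right)} = 66$ ($N{\left(u,D \right)} = 5 + 61 = 66$)
$r{\left(G,A \right)} = \frac{47}{6}$
$r{\left(\frac{1}{23},T \right)} N{\left(33,4 \right)} = \frac{47}{6} \cdot 66 = 517$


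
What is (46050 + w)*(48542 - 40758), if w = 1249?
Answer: 368175416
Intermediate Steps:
(46050 + w)*(48542 - 40758) = (46050 + 1249)*(48542 - 40758) = 47299*7784 = 368175416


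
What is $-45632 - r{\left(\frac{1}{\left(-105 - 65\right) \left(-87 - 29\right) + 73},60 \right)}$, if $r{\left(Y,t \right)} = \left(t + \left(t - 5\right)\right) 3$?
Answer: $-45977$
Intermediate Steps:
$r{\left(Y,t \right)} = -15 + 6 t$ ($r{\left(Y,t \right)} = \left(t + \left(t - 5\right)\right) 3 = \left(t + \left(-5 + t\right)\right) 3 = \left(-5 + 2 t\right) 3 = -15 + 6 t$)
$-45632 - r{\left(\frac{1}{\left(-105 - 65\right) \left(-87 - 29\right) + 73},60 \right)} = -45632 - \left(-15 + 6 \cdot 60\right) = -45632 - \left(-15 + 360\right) = -45632 - 345 = -45977$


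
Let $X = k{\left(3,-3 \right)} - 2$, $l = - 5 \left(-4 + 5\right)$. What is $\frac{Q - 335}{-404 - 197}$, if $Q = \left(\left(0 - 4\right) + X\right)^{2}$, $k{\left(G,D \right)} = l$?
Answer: $\frac{214}{601} \approx 0.35607$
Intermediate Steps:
$l = -5$ ($l = \left(-5\right) 1 = -5$)
$k{\left(G,D \right)} = -5$
$X = -7$ ($X = -5 - 2 = -7$)
$Q = 121$ ($Q = \left(\left(0 - 4\right) - 7\right)^{2} = \left(-4 - 7\right)^{2} = \left(-11\right)^{2} = 121$)
$\frac{Q - 335}{-404 - 197} = \frac{121 - 335}{-404 - 197} = - \frac{214}{-601} = \left(-214\right) \left(- \frac{1}{601}\right) = \frac{214}{601}$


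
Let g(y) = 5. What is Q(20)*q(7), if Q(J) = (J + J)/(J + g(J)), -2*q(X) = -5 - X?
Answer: 48/5 ≈ 9.6000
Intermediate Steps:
q(X) = 5/2 + X/2 (q(X) = -(-5 - X)/2 = 5/2 + X/2)
Q(J) = 2*J/(5 + J) (Q(J) = (J + J)/(J + 5) = (2*J)/(5 + J) = 2*J/(5 + J))
Q(20)*q(7) = (2*20/(5 + 20))*(5/2 + (1/2)*7) = (2*20/25)*(5/2 + 7/2) = (2*20*(1/25))*6 = (8/5)*6 = 48/5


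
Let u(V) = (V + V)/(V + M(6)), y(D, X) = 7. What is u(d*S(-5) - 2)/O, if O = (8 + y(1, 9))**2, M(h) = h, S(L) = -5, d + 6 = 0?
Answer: 28/3825 ≈ 0.0073203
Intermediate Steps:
d = -6 (d = -6 + 0 = -6)
O = 225 (O = (8 + 7)**2 = 15**2 = 225)
u(V) = 2*V/(6 + V) (u(V) = (V + V)/(V + 6) = (2*V)/(6 + V) = 2*V/(6 + V))
u(d*S(-5) - 2)/O = (2*(-6*(-5) - 2)/(6 + (-6*(-5) - 2)))/225 = (2*(30 - 2)/(6 + (30 - 2)))*(1/225) = (2*28/(6 + 28))*(1/225) = (2*28/34)*(1/225) = (2*28*(1/34))*(1/225) = (28/17)*(1/225) = 28/3825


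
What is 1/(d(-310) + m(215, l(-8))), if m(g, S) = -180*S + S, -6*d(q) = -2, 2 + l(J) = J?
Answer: 3/5371 ≈ 0.00055856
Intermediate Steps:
l(J) = -2 + J
d(q) = ⅓ (d(q) = -⅙*(-2) = ⅓)
m(g, S) = -179*S
1/(d(-310) + m(215, l(-8))) = 1/(⅓ - 179*(-2 - 8)) = 1/(⅓ - 179*(-10)) = 1/(⅓ + 1790) = 1/(5371/3) = 3/5371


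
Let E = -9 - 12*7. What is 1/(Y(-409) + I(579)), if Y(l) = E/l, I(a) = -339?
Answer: -409/138558 ≈ -0.0029518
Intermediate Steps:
E = -93 (E = -9 - 84 = -93)
Y(l) = -93/l
1/(Y(-409) + I(579)) = 1/(-93/(-409) - 339) = 1/(-93*(-1/409) - 339) = 1/(93/409 - 339) = 1/(-138558/409) = -409/138558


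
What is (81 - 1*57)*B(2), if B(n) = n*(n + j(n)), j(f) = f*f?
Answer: 288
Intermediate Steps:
j(f) = f²
B(n) = n*(n + n²)
(81 - 1*57)*B(2) = (81 - 1*57)*(2²*(1 + 2)) = (81 - 57)*(4*3) = 24*12 = 288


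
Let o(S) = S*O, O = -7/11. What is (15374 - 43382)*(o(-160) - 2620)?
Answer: 775821600/11 ≈ 7.0529e+7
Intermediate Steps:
O = -7/11 (O = -7*1/11 = -7/11 ≈ -0.63636)
o(S) = -7*S/11 (o(S) = S*(-7/11) = -7*S/11)
(15374 - 43382)*(o(-160) - 2620) = (15374 - 43382)*(-7/11*(-160) - 2620) = -28008*(1120/11 - 2620) = -28008*(-27700/11) = 775821600/11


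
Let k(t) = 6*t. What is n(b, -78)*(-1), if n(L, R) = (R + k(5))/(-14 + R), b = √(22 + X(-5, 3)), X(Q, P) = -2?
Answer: -12/23 ≈ -0.52174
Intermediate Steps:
b = 2*√5 (b = √(22 - 2) = √20 = 2*√5 ≈ 4.4721)
n(L, R) = (30 + R)/(-14 + R) (n(L, R) = (R + 6*5)/(-14 + R) = (R + 30)/(-14 + R) = (30 + R)/(-14 + R))
n(b, -78)*(-1) = ((30 - 78)/(-14 - 78))*(-1) = (-48/(-92))*(-1) = -1/92*(-48)*(-1) = (12/23)*(-1) = -12/23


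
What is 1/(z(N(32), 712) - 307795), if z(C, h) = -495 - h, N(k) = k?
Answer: -1/309002 ≈ -3.2362e-6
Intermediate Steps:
1/(z(N(32), 712) - 307795) = 1/((-495 - 1*712) - 307795) = 1/((-495 - 712) - 307795) = 1/(-1207 - 307795) = 1/(-309002) = -1/309002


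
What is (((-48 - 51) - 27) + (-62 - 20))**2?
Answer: 43264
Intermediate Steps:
(((-48 - 51) - 27) + (-62 - 20))**2 = ((-99 - 27) - 82)**2 = (-126 - 82)**2 = (-208)**2 = 43264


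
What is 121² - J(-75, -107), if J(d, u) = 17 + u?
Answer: 14731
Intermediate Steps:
121² - J(-75, -107) = 121² - (17 - 107) = 14641 - 1*(-90) = 14641 + 90 = 14731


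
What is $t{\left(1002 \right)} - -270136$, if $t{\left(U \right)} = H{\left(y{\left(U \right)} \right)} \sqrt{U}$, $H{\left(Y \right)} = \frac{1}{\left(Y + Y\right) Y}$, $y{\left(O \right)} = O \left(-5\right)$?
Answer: $270136 + \frac{\sqrt{1002}}{50200200} \approx 2.7014 \cdot 10^{5}$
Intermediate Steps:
$y{\left(O \right)} = - 5 O$
$H{\left(Y \right)} = \frac{1}{2 Y^{2}}$ ($H{\left(Y \right)} = \frac{1}{2 Y Y} = \frac{\frac{1}{2} \frac{1}{Y}}{Y} = \frac{1}{2 Y^{2}}$)
$t{\left(U \right)} = \frac{1}{50 U^{\frac{3}{2}}}$ ($t{\left(U \right)} = \frac{1}{2 \cdot 25 U^{2}} \sqrt{U} = \frac{\frac{1}{25} \frac{1}{U^{2}}}{2} \sqrt{U} = \frac{1}{50 U^{2}} \sqrt{U} = \frac{1}{50 U^{\frac{3}{2}}}$)
$t{\left(1002 \right)} - -270136 = \frac{1}{50 \cdot 1002 \sqrt{1002}} - -270136 = \frac{\frac{1}{1004004} \sqrt{1002}}{50} + 270136 = \frac{\sqrt{1002}}{50200200} + 270136 = 270136 + \frac{\sqrt{1002}}{50200200}$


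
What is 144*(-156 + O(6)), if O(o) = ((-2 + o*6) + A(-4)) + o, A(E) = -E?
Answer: -16128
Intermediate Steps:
O(o) = 2 + 7*o (O(o) = ((-2 + o*6) - 1*(-4)) + o = ((-2 + 6*o) + 4) + o = (2 + 6*o) + o = 2 + 7*o)
144*(-156 + O(6)) = 144*(-156 + (2 + 7*6)) = 144*(-156 + (2 + 42)) = 144*(-156 + 44) = 144*(-112) = -16128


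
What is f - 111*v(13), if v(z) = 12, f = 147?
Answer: -1185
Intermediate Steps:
f - 111*v(13) = 147 - 111*12 = 147 - 1332 = -1185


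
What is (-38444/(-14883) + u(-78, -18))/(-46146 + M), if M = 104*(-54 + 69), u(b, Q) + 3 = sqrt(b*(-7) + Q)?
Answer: 6205/663573438 - 2*sqrt(33)/22293 ≈ -0.00050602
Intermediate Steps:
u(b, Q) = -3 + sqrt(Q - 7*b) (u(b, Q) = -3 + sqrt(b*(-7) + Q) = -3 + sqrt(-7*b + Q) = -3 + sqrt(Q - 7*b))
M = 1560 (M = 104*15 = 1560)
(-38444/(-14883) + u(-78, -18))/(-46146 + M) = (-38444/(-14883) + (-3 + sqrt(-18 - 7*(-78))))/(-46146 + 1560) = (-38444*(-1/14883) + (-3 + sqrt(-18 + 546)))/(-44586) = (38444/14883 + (-3 + sqrt(528)))*(-1/44586) = (38444/14883 + (-3 + 4*sqrt(33)))*(-1/44586) = (-6205/14883 + 4*sqrt(33))*(-1/44586) = 6205/663573438 - 2*sqrt(33)/22293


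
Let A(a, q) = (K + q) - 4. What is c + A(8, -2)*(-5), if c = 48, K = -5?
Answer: 103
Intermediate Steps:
A(a, q) = -9 + q (A(a, q) = (-5 + q) - 4 = -9 + q)
c + A(8, -2)*(-5) = 48 + (-9 - 2)*(-5) = 48 - 11*(-5) = 48 + 55 = 103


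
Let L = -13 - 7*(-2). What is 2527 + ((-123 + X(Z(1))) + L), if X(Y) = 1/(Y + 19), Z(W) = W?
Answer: 48101/20 ≈ 2405.1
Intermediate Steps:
L = 1 (L = -13 + 14 = 1)
X(Y) = 1/(19 + Y)
2527 + ((-123 + X(Z(1))) + L) = 2527 + ((-123 + 1/(19 + 1)) + 1) = 2527 + ((-123 + 1/20) + 1) = 2527 + (-2459/20 + 1) = 2527 - 2439/20 = 48101/20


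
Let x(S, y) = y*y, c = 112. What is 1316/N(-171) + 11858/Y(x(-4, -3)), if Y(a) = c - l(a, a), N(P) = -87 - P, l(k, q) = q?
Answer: 40415/309 ≈ 130.79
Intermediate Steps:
x(S, y) = y**2
Y(a) = 112 - a
1316/N(-171) + 11858/Y(x(-4, -3)) = 1316/(-87 - 1*(-171)) + 11858/(112 - 1*(-3)**2) = 1316/(-87 + 171) + 11858/(112 - 1*9) = 1316/84 + 11858/(112 - 9) = 1316*(1/84) + 11858/103 = 47/3 + 11858*(1/103) = 47/3 + 11858/103 = 40415/309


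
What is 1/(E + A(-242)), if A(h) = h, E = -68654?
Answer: -1/68896 ≈ -1.4515e-5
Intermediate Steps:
1/(E + A(-242)) = 1/(-68654 - 242) = 1/(-68896) = -1/68896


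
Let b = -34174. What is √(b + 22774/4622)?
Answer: I*√182487484097/2311 ≈ 184.85*I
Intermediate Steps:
√(b + 22774/4622) = √(-34174 + 22774/4622) = √(-34174 + 22774*(1/4622)) = √(-34174 + 11387/2311) = √(-78964727/2311) = I*√182487484097/2311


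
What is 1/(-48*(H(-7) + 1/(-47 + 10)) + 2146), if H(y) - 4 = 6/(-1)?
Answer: 37/83002 ≈ 0.00044577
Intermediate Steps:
H(y) = -2 (H(y) = 4 + 6/(-1) = 4 + 6*(-1) = 4 - 6 = -2)
1/(-48*(H(-7) + 1/(-47 + 10)) + 2146) = 1/(-48*(-2 + 1/(-47 + 10)) + 2146) = 1/(-48*(-2 + 1/(-37)) + 2146) = 1/(-48*(-2 - 1/37) + 2146) = 1/(-48*(-75/37) + 2146) = 1/(3600/37 + 2146) = 1/(83002/37) = 37/83002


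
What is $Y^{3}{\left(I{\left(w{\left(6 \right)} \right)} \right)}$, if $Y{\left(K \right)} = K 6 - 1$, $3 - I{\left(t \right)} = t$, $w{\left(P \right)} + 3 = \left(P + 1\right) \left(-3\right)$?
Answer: $4173281$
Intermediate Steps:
$w{\left(P \right)} = -6 - 3 P$ ($w{\left(P \right)} = -3 + \left(P + 1\right) \left(-3\right) = -3 + \left(1 + P\right) \left(-3\right) = -3 - \left(3 + 3 P\right) = -6 - 3 P$)
$I{\left(t \right)} = 3 - t$
$Y{\left(K \right)} = -1 + 6 K$ ($Y{\left(K \right)} = 6 K - 1 = -1 + 6 K$)
$Y^{3}{\left(I{\left(w{\left(6 \right)} \right)} \right)} = \left(-1 + 6 \left(3 - \left(-6 - 18\right)\right)\right)^{3} = \left(-1 + 6 \left(3 - -24\right)\right)^{3} = \left(-1 + 6 \left(3 + 24\right)\right)^{3} = \left(-1 + 6 \cdot 27\right)^{3} = \left(-1 + 162\right)^{3} = 161^{3} = 4173281$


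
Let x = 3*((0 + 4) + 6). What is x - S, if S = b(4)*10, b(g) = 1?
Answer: 20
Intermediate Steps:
x = 30 (x = 3*(4 + 6) = 3*10 = 30)
S = 10 (S = 1*10 = 10)
x - S = 30 - 1*10 = 30 - 10 = 20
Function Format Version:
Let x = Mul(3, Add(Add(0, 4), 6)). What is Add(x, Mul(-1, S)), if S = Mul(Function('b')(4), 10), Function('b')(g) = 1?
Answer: 20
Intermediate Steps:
x = 30 (x = Mul(3, Add(4, 6)) = Mul(3, 10) = 30)
S = 10 (S = Mul(1, 10) = 10)
Add(x, Mul(-1, S)) = Add(30, Mul(-1, 10)) = Add(30, -10) = 20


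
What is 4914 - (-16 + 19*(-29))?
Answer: 5481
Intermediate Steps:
4914 - (-16 + 19*(-29)) = 4914 - (-16 - 551) = 4914 - 1*(-567) = 4914 + 567 = 5481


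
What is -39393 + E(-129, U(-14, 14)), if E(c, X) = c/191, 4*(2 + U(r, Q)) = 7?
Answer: -7524192/191 ≈ -39394.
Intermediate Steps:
U(r, Q) = -¼ (U(r, Q) = -2 + (¼)*7 = -2 + 7/4 = -¼)
E(c, X) = c/191 (E(c, X) = c*(1/191) = c/191)
-39393 + E(-129, U(-14, 14)) = -39393 + (1/191)*(-129) = -39393 - 129/191 = -7524192/191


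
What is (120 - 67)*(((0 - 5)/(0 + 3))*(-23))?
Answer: 6095/3 ≈ 2031.7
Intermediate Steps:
(120 - 67)*(((0 - 5)/(0 + 3))*(-23)) = 53*(-5/3*(-23)) = 53*(115/3) = 6095/3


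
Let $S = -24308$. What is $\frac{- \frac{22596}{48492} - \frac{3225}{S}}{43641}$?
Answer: $- \frac{32739739}{4286795554548} \approx -7.6373 \cdot 10^{-6}$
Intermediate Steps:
$\frac{- \frac{22596}{48492} - \frac{3225}{S}}{43641} = \frac{- \frac{22596}{48492} - \frac{3225}{-24308}}{43641} = \left(\left(-22596\right) \frac{1}{48492} - - \frac{3225}{24308}\right) \frac{1}{43641} = \left(- \frac{1883}{4041} + \frac{3225}{24308}\right) \frac{1}{43641} = \left(- \frac{32739739}{98228628}\right) \frac{1}{43641} = - \frac{32739739}{4286795554548}$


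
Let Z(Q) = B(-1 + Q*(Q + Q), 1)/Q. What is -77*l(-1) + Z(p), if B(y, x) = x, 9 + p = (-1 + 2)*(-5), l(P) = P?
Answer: 1077/14 ≈ 76.929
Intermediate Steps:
p = -14 (p = -9 + (-1 + 2)*(-5) = -9 + 1*(-5) = -9 - 5 = -14)
Z(Q) = 1/Q
-77*l(-1) + Z(p) = -77*(-1) + 1/(-14) = 77 - 1/14 = 1077/14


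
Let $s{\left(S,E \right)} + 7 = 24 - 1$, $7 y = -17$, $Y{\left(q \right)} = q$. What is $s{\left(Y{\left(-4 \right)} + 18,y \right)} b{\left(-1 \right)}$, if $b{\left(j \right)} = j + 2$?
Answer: $16$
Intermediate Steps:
$b{\left(j \right)} = 2 + j$
$y = - \frac{17}{7}$ ($y = \frac{1}{7} \left(-17\right) = - \frac{17}{7} \approx -2.4286$)
$s{\left(S,E \right)} = 16$ ($s{\left(S,E \right)} = -7 + \left(24 - 1\right) = -7 + 23 = 16$)
$s{\left(Y{\left(-4 \right)} + 18,y \right)} b{\left(-1 \right)} = 16 \left(2 - 1\right) = 16 \cdot 1 = 16$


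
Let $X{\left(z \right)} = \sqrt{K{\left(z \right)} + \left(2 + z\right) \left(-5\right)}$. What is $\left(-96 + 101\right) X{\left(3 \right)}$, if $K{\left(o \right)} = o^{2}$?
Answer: $20 i \approx 20.0 i$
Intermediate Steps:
$X{\left(z \right)} = \sqrt{-10 + z^{2} - 5 z}$ ($X{\left(z \right)} = \sqrt{z^{2} + \left(2 + z\right) \left(-5\right)} = \sqrt{z^{2} - \left(10 + 5 z\right)} = \sqrt{-10 + z^{2} - 5 z}$)
$\left(-96 + 101\right) X{\left(3 \right)} = \left(-96 + 101\right) \sqrt{-10 + 3^{2} - 15} = 5 \sqrt{-10 + 9 - 15} = 5 \sqrt{-16} = 5 \cdot 4 i = 20 i$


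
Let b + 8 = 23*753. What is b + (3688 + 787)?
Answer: 21786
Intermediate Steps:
b = 17311 (b = -8 + 23*753 = -8 + 17319 = 17311)
b + (3688 + 787) = 17311 + (3688 + 787) = 17311 + 4475 = 21786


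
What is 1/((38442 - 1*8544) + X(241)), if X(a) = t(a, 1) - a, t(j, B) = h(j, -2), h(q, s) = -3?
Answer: 1/29654 ≈ 3.3722e-5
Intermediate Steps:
t(j, B) = -3
X(a) = -3 - a
1/((38442 - 1*8544) + X(241)) = 1/((38442 - 1*8544) + (-3 - 1*241)) = 1/((38442 - 8544) + (-3 - 241)) = 1/(29898 - 244) = 1/29654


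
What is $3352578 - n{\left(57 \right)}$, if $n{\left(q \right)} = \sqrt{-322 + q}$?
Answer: $3352578 - i \sqrt{265} \approx 3.3526 \cdot 10^{6} - 16.279 i$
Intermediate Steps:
$3352578 - n{\left(57 \right)} = 3352578 - \sqrt{-322 + 57} = 3352578 - \sqrt{-265} = 3352578 - i \sqrt{265}$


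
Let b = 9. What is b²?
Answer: 81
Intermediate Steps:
b² = 9² = 81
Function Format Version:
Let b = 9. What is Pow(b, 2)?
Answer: 81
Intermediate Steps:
Pow(b, 2) = Pow(9, 2) = 81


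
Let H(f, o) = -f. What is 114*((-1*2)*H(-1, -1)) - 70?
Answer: -298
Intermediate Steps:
114*((-1*2)*H(-1, -1)) - 70 = 114*((-1*2)*(-1*(-1))) - 70 = 114*(-2*1) - 70 = 114*(-2) - 70 = -228 - 70 = -298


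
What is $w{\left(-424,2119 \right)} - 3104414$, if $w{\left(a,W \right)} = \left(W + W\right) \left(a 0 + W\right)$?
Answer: $5875908$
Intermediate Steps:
$w{\left(a,W \right)} = 2 W^{2}$ ($w{\left(a,W \right)} = 2 W \left(0 + W\right) = 2 W W = 2 W^{2}$)
$w{\left(-424,2119 \right)} - 3104414 = 2 \cdot 2119^{2} - 3104414 = 2 \cdot 4490161 - 3104414 = 8980322 - 3104414 = 5875908$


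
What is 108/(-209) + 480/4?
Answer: 24972/209 ≈ 119.48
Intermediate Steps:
108/(-209) + 480/4 = 108*(-1/209) + 480*(1/4) = -108/209 + 120 = 24972/209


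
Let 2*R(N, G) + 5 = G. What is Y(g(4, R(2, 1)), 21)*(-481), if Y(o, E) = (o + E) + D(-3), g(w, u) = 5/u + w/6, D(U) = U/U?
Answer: -58201/6 ≈ -9700.2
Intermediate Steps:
R(N, G) = -5/2 + G/2
D(U) = 1
g(w, u) = 5/u + w/6 (g(w, u) = 5/u + w*(⅙) = 5/u + w/6)
Y(o, E) = 1 + E + o (Y(o, E) = (o + E) + 1 = (E + o) + 1 = 1 + E + o)
Y(g(4, R(2, 1)), 21)*(-481) = (1 + 21 + (5/(-5/2 + (½)*1) + (⅙)*4))*(-481) = (1 + 21 + (5/(-5/2 + ½) + ⅔))*(-481) = (1 + 21 + (5/(-2) + ⅔))*(-481) = (1 + 21 + (5*(-½) + ⅔))*(-481) = (1 + 21 + (-5/2 + ⅔))*(-481) = (1 + 21 - 11/6)*(-481) = (121/6)*(-481) = -58201/6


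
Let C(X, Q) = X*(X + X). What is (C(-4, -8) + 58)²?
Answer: 8100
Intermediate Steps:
C(X, Q) = 2*X² (C(X, Q) = X*(2*X) = 2*X²)
(C(-4, -8) + 58)² = (2*(-4)² + 58)² = (2*16 + 58)² = (32 + 58)² = 90² = 8100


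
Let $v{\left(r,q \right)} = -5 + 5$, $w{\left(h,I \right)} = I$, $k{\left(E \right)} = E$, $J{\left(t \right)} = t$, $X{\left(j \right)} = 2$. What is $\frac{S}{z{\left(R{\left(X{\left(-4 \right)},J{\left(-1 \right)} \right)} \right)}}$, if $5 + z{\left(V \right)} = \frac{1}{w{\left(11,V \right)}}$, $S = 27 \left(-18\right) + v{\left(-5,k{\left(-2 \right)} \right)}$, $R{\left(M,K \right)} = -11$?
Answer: $\frac{2673}{28} \approx 95.464$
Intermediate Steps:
$v{\left(r,q \right)} = 0$
$S = -486$ ($S = 27 \left(-18\right) + 0 = -486 + 0 = -486$)
$z{\left(V \right)} = -5 + \frac{1}{V}$
$\frac{S}{z{\left(R{\left(X{\left(-4 \right)},J{\left(-1 \right)} \right)} \right)}} = - \frac{486}{-5 + \frac{1}{-11}} = - \frac{486}{-5 - \frac{1}{11}} = - \frac{486}{- \frac{56}{11}} = \left(-486\right) \left(- \frac{11}{56}\right) = \frac{2673}{28}$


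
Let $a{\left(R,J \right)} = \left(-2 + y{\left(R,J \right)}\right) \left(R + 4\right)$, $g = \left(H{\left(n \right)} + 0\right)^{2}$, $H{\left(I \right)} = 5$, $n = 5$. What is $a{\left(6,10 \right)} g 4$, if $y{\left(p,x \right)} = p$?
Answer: $4000$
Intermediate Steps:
$g = 25$ ($g = \left(5 + 0\right)^{2} = 5^{2} = 25$)
$a{\left(R,J \right)} = \left(-2 + R\right) \left(4 + R\right)$ ($a{\left(R,J \right)} = \left(-2 + R\right) \left(R + 4\right) = \left(-2 + R\right) \left(4 + R\right)$)
$a{\left(6,10 \right)} g 4 = \left(-8 + 6^{2} + 2 \cdot 6\right) 25 \cdot 4 = \left(-8 + 36 + 12\right) 25 \cdot 4 = 40 \cdot 25 \cdot 4 = 1000 \cdot 4 = 4000$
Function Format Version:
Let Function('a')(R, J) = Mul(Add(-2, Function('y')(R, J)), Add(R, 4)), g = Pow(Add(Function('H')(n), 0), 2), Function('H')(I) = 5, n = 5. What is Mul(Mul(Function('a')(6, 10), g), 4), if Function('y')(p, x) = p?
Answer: 4000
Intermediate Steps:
g = 25 (g = Pow(Add(5, 0), 2) = Pow(5, 2) = 25)
Function('a')(R, J) = Mul(Add(-2, R), Add(4, R)) (Function('a')(R, J) = Mul(Add(-2, R), Add(R, 4)) = Mul(Add(-2, R), Add(4, R)))
Mul(Mul(Function('a')(6, 10), g), 4) = Mul(Mul(Add(-8, Pow(6, 2), Mul(2, 6)), 25), 4) = Mul(Mul(Add(-8, 36, 12), 25), 4) = Mul(Mul(40, 25), 4) = Mul(1000, 4) = 4000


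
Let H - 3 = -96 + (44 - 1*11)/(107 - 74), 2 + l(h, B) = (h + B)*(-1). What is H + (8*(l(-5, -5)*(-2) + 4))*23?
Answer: -2300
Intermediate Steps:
l(h, B) = -2 - B - h (l(h, B) = -2 + (h + B)*(-1) = -2 + (B + h)*(-1) = -2 + (-B - h) = -2 - B - h)
H = -92 (H = 3 + (-96 + (44 - 1*11)/(107 - 74)) = 3 + (-96 + (44 - 11)/33) = 3 + (-96 + (1/33)*33) = 3 + (-96 + 1) = 3 - 95 = -92)
H + (8*(l(-5, -5)*(-2) + 4))*23 = -92 + (8*((-2 - 1*(-5) - 1*(-5))*(-2) + 4))*23 = -92 + (8*((-2 + 5 + 5)*(-2) + 4))*23 = -92 + (8*(8*(-2) + 4))*23 = -92 + (8*(-16 + 4))*23 = -92 + (8*(-12))*23 = -92 - 96*23 = -92 - 2208 = -2300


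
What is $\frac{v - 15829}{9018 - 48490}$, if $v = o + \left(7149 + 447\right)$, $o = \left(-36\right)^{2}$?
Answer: $\frac{6937}{39472} \approx 0.17574$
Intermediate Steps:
$o = 1296$
$v = 8892$ ($v = 1296 + \left(7149 + 447\right) = 1296 + 7596 = 8892$)
$\frac{v - 15829}{9018 - 48490} = \frac{8892 - 15829}{9018 - 48490} = - \frac{6937}{-39472} = \left(-6937\right) \left(- \frac{1}{39472}\right) = \frac{6937}{39472}$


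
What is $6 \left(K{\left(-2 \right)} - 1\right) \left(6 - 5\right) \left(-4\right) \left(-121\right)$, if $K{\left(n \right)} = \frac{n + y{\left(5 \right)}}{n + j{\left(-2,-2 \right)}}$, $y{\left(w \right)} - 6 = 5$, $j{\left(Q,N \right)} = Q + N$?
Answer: $-7260$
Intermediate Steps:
$j{\left(Q,N \right)} = N + Q$
$y{\left(w \right)} = 11$ ($y{\left(w \right)} = 6 + 5 = 11$)
$K{\left(n \right)} = \frac{11 + n}{-4 + n}$ ($K{\left(n \right)} = \frac{n + 11}{n - 4} = \frac{11 + n}{n - 4} = \frac{11 + n}{-4 + n}$)
$6 \left(K{\left(-2 \right)} - 1\right) \left(6 - 5\right) \left(-4\right) \left(-121\right) = 6 \left(\frac{11 - 2}{-4 - 2} - 1\right) \left(6 - 5\right) \left(-4\right) \left(-121\right) = 6 \left(\frac{1}{-6} \cdot 9 - 1\right) 1 \left(-4\right) \left(-121\right) = 6 \left(\left(- \frac{1}{6}\right) 9 - 1\right) \left(-4\right) \left(-121\right) = 6 \left(- \frac{3}{2} - 1\right) \left(-4\right) \left(-121\right) = 6 \left(- \frac{5}{2}\right) \left(-4\right) \left(-121\right) = \left(-15\right) \left(-4\right) \left(-121\right) = 60 \left(-121\right) = -7260$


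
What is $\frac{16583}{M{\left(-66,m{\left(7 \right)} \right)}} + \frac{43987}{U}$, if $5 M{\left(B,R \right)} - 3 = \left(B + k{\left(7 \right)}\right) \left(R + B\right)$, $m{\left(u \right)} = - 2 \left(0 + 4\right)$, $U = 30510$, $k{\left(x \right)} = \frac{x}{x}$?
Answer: $\frac{2741446081}{146844630} \approx 18.669$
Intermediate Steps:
$k{\left(x \right)} = 1$
$m{\left(u \right)} = -8$ ($m{\left(u \right)} = \left(-2\right) 4 = -8$)
$M{\left(B,R \right)} = \frac{3}{5} + \frac{\left(1 + B\right) \left(B + R\right)}{5}$ ($M{\left(B,R \right)} = \frac{3}{5} + \frac{\left(B + 1\right) \left(R + B\right)}{5} = \frac{3}{5} + \frac{\left(1 + B\right) \left(B + R\right)}{5}$)
$\frac{16583}{M{\left(-66,m{\left(7 \right)} \right)}} + \frac{43987}{U} = \frac{16583}{\frac{3}{5} + \frac{1}{5} \left(-66\right) + \frac{1}{5} \left(-8\right) + \frac{\left(-66\right)^{2}}{5} + \frac{1}{5} \left(-66\right) \left(-8\right)} + \frac{43987}{30510} = \frac{16583}{\frac{3}{5} - \frac{66}{5} - \frac{8}{5} + \frac{1}{5} \cdot 4356 + \frac{528}{5}} + 43987 \cdot \frac{1}{30510} = \frac{16583}{\frac{3}{5} - \frac{66}{5} - \frac{8}{5} + \frac{4356}{5} + \frac{528}{5}} + \frac{43987}{30510} = \frac{16583}{\frac{4813}{5}} + \frac{43987}{30510} = 16583 \cdot \frac{5}{4813} + \frac{43987}{30510} = \frac{82915}{4813} + \frac{43987}{30510} = \frac{2741446081}{146844630}$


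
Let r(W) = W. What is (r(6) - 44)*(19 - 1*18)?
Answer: -38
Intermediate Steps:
(r(6) - 44)*(19 - 1*18) = (6 - 44)*(19 - 1*18) = -38*(19 - 18) = -38*1 = -38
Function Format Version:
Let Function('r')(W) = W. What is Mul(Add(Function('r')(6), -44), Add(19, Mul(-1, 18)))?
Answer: -38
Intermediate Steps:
Mul(Add(Function('r')(6), -44), Add(19, Mul(-1, 18))) = Mul(Add(6, -44), Add(19, Mul(-1, 18))) = Mul(-38, Add(19, -18)) = Mul(-38, 1) = -38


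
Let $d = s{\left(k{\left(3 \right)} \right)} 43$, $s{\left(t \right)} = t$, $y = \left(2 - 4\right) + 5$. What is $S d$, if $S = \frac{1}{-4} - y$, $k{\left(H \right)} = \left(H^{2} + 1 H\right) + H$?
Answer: $- \frac{8385}{4} \approx -2096.3$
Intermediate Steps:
$k{\left(H \right)} = H^{2} + 2 H$ ($k{\left(H \right)} = \left(H^{2} + H\right) + H = \left(H + H^{2}\right) + H = H^{2} + 2 H$)
$y = 3$ ($y = -2 + 5 = 3$)
$S = - \frac{13}{4}$ ($S = \frac{1}{-4} - 3 = - \frac{1}{4} - 3 = - \frac{13}{4} \approx -3.25$)
$d = 645$ ($d = 3 \left(2 + 3\right) 43 = 3 \cdot 5 \cdot 43 = 15 \cdot 43 = 645$)
$S d = \left(- \frac{13}{4}\right) 645 = - \frac{8385}{4}$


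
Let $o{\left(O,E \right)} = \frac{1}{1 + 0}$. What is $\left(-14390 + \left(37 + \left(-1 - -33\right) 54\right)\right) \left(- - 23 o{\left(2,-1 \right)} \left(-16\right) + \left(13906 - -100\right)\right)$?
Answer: $-172179750$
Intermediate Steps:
$o{\left(O,E \right)} = 1$ ($o{\left(O,E \right)} = 1^{-1} = 1$)
$\left(-14390 + \left(37 + \left(-1 - -33\right) 54\right)\right) \left(- - 23 o{\left(2,-1 \right)} \left(-16\right) + \left(13906 - -100\right)\right) = \left(-14390 + \left(37 + \left(-1 - -33\right) 54\right)\right) \left(- \left(-23\right) 1 \left(-16\right) + \left(13906 - -100\right)\right) = \left(-14390 + \left(37 + \left(-1 + 33\right) 54\right)\right) \left(- \left(-23\right) \left(-16\right) + \left(13906 + 100\right)\right) = \left(-14390 + \left(37 + 32 \cdot 54\right)\right) \left(\left(-1\right) 368 + 14006\right) = \left(-14390 + \left(37 + 1728\right)\right) \left(-368 + 14006\right) = \left(-14390 + 1765\right) 13638 = \left(-12625\right) 13638 = -172179750$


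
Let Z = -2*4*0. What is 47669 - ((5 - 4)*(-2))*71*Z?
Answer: 47669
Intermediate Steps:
Z = 0 (Z = -8*0 = 0)
47669 - ((5 - 4)*(-2))*71*Z = 47669 - ((5 - 4)*(-2))*71*0 = 47669 - (1*(-2))*71*0 = 47669 - (-2*71)*0 = 47669 - (-142)*0 = 47669 - 1*0 = 47669 + 0 = 47669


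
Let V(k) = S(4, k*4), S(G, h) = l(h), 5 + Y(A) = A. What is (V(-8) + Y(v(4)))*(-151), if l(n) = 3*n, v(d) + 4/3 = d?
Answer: 44545/3 ≈ 14848.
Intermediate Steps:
v(d) = -4/3 + d
Y(A) = -5 + A
S(G, h) = 3*h
V(k) = 12*k (V(k) = 3*(k*4) = 3*(4*k) = 12*k)
(V(-8) + Y(v(4)))*(-151) = (12*(-8) + (-5 + (-4/3 + 4)))*(-151) = (-96 + (-5 + 8/3))*(-151) = (-96 - 7/3)*(-151) = -295/3*(-151) = 44545/3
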